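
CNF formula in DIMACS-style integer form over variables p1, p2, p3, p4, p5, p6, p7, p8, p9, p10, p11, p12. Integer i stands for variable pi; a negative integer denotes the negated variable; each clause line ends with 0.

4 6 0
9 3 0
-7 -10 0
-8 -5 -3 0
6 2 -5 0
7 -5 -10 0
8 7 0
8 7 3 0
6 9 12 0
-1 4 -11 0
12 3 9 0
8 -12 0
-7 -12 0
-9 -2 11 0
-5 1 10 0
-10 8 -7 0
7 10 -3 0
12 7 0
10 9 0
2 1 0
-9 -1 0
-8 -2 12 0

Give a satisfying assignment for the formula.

Pure literal: p4 appears only positively; assign p4 = True.
Pure literal: p5 appears only negated; assign p5 = False.
Try p1 = False.
  then p2 is forced to True.
Try p3 = False.
  then p9 is forced to True.
  then p11 is forced to True.
Branch on p7: take p7 = False.
  then p8 is forced to True.
  then p12 is forced to True.
p6, p10 are now unconstrained; take p6 = False, p10 = True.
Every clause has at least one true literal under this assignment.

p1=False  p2=True  p3=False  p4=True  p5=False  p6=False  p7=False  p8=True  p9=True  p10=True  p11=True  p12=True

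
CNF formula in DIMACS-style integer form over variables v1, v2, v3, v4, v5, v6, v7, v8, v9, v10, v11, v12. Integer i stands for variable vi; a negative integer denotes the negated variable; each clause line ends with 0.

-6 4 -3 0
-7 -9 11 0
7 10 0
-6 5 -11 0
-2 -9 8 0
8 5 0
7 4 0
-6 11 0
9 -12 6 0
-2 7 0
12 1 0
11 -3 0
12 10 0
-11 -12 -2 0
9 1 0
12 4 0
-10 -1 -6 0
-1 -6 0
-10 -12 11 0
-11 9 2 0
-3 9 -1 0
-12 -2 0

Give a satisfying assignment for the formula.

v4 occurs only positively in the remaining clauses — set v4 = True.
Pure literal: v8 appears only positively; assign v8 = True.
Try v1 = False.
  then v12 is forced to True.
  then v9 is forced to True.
  then v2 is forced to False.
For the remaining variables, v3 = True, v5 = False, v6 = False, v7 = False, v10 = True, v11 = True works.

v1 = F  v2 = F  v3 = T  v4 = T  v5 = F  v6 = F  v7 = F  v8 = T  v9 = T  v10 = T  v11 = T  v12 = T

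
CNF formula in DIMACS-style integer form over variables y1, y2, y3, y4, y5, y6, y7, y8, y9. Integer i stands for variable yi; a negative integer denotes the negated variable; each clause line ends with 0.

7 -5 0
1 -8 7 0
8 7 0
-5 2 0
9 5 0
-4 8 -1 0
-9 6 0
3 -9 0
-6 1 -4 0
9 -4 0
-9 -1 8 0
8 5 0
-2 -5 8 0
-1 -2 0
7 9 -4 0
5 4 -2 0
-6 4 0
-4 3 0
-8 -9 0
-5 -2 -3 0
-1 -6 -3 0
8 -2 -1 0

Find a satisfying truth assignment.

y1=False, y2=True, y3=False, y4=False, y5=True, y6=False, y7=True, y8=True, y9=False

Check each clause:
  1. (NOT y5 OR y7) — y7 is true.
  2. (y1 OR NOT y8 OR y7) — y7 is true.
  3. (y7 OR y8) — y8 is true.
  4. (NOT y5 OR y2) — y2 is true.
  5. (y9 OR y5) — y5 is true.
  6. (y8 OR NOT y1 OR NOT y4) — y8 is true.
  7. (y6 OR NOT y9) — NOT y9 is true.
  8. (NOT y9 OR y3) — NOT y9 is true.
  9. (NOT y4 OR y1 OR NOT y6) — NOT y6 is true.
  10. (y9 OR NOT y4) — NOT y4 is true.
  11. (NOT y9 OR NOT y1 OR y8) — y8 is true.
  12. (y8 OR y5) — y8 is true.
  13. (y8 OR NOT y5 OR NOT y2) — y8 is true.
  14. (NOT y1 OR NOT y2) — NOT y1 is true.
  15. (y7 OR y9 OR NOT y4) — NOT y4 is true.
  16. (y5 OR y4 OR NOT y2) — y5 is true.
  17. (y4 OR NOT y6) — NOT y6 is true.
  18. (NOT y4 OR y3) — NOT y4 is true.
  19. (NOT y8 OR NOT y9) — NOT y9 is true.
  20. (NOT y2 OR NOT y3 OR NOT y5) — NOT y3 is true.
  21. (NOT y1 OR NOT y6 OR NOT y3) — NOT y6 is true.
  22. (NOT y1 OR y8 OR NOT y2) — y8 is true.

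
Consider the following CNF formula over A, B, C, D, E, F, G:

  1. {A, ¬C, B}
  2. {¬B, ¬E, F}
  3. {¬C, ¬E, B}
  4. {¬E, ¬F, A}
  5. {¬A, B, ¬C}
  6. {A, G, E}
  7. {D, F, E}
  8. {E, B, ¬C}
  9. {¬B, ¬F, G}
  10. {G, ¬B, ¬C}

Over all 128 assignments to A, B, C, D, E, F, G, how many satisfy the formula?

Split on B, then E.
  B=T, E=T: remaining (A,C,D,F,G) ∈ {(T,F,F,T,T); (T,F,T,T,T); (T,T,F,T,T); (T,T,T,T,T)} — 4.
  B=T, E=F: 13 of the 32 assignments to (A,C,D,F,G) work.
  B=F, E=T: D, G free; 3 ways for (A,C,F) × 2^2 = 12.
  B=F, E=F: 9 of the 32 assignments to (A,C,D,F,G) work.
Total: 4 + 13 + 12 + 9 = 38.

38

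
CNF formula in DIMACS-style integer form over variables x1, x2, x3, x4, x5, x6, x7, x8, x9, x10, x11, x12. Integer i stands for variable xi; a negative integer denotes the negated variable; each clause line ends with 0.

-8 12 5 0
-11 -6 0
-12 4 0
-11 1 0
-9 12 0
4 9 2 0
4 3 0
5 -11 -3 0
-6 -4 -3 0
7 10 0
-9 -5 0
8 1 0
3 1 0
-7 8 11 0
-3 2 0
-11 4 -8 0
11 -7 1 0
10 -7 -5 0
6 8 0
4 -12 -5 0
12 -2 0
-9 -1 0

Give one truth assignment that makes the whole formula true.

Pure literal: x10 appears only positively; assign x10 = True.
Set x1 = True and propagate.
  then x9 is forced to False.
Set x2 = False and propagate.
  then x4 is forced to True.
  then x3 is forced to False.
Set x5 = True and propagate.
For the remaining variables, x6 = False, x7 = False, x8 = True, x11 = True, x12 = False works.
Every clause has at least one true literal under this assignment.

x1 = T, x2 = F, x3 = F, x4 = T, x5 = T, x6 = F, x7 = F, x8 = T, x9 = F, x10 = T, x11 = T, x12 = F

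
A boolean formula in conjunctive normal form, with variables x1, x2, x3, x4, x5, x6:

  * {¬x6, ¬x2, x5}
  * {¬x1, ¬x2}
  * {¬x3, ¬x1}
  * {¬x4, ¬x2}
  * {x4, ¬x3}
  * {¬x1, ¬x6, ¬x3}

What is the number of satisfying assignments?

Split on x1, then x2.
  x1=T, x2=T: a clause becomes empty — 0.
  x1=T, x2=F: forces x3=F; x4, x5, x6 free → 2^3 = 8.
  x1=F, x2=T: remaining (x3,x4,x5,x6) ∈ {(F,F,F,F); (F,F,T,F); (F,F,T,T)} — 3.
  x1=F, x2=F: x5, x6 free; 3 ways for (x3,x4) × 2^2 = 12.
Total: 0 + 8 + 3 + 12 = 23.

23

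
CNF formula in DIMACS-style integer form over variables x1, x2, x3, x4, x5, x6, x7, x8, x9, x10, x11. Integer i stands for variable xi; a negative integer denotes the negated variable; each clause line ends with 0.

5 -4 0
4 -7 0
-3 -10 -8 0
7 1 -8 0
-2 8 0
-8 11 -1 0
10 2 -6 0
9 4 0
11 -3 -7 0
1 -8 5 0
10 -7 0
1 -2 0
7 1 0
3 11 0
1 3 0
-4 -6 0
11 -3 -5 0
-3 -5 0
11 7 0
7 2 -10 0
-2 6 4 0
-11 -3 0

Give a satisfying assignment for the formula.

x1=True  x2=False  x3=False  x4=True  x5=True  x6=False  x7=True  x8=True  x9=False  x10=True  x11=True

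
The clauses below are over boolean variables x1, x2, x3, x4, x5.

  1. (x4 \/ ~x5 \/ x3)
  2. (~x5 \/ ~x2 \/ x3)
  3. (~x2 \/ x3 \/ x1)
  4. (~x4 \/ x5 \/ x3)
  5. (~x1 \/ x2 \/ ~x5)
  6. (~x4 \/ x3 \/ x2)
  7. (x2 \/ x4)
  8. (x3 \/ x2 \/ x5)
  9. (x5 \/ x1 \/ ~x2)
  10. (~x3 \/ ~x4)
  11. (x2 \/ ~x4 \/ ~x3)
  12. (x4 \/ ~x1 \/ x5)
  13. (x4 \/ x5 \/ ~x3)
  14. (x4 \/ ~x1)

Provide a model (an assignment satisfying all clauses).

x1=False, x2=True, x3=True, x4=False, x5=True

Check each clause:
  1. (x4 \/ x3 \/ ~x5) — x3 is true.
  2. (x3 \/ ~x2 \/ ~x5) — x3 is true.
  3. (~x2 \/ x3 \/ x1) — x3 is true.
  4. (~x4 \/ x5 \/ x3) — x3 is true.
  5. (~x5 \/ x2 \/ ~x1) — x2 is true.
  6. (x3 \/ x2 \/ ~x4) — x2 is true.
  7. (x4 \/ x2) — x2 is true.
  8. (x5 \/ x3 \/ x2) — x2 is true.
  9. (x5 \/ x1 \/ ~x2) — x5 is true.
  10. (~x4 \/ ~x3) — ~x4 is true.
  11. (~x3 \/ x2 \/ ~x4) — x2 is true.
  12. (~x1 \/ x4 \/ x5) — x5 is true.
  13. (~x3 \/ x5 \/ x4) — x5 is true.
  14. (~x1 \/ x4) — ~x1 is true.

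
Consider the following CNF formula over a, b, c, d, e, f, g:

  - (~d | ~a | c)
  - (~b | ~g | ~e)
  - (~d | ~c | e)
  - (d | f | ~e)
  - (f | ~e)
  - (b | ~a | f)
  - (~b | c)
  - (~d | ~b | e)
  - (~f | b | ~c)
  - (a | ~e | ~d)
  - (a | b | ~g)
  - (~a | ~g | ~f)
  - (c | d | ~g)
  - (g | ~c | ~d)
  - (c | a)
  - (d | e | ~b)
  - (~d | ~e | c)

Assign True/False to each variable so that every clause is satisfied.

a=False  b=True  c=True  d=False  e=True  f=True  g=False

Try a = False.
  then c is forced to True.
Branch on b: take b = True.
For the remaining variables, d = False, e = True, f = True, g = False works.
Check each clause:
  1. (c | ~d | ~a) — c is true.
  2. (~e | ~g | ~b) — ~g is true.
  3. (~c | e | ~d) — e is true.
  4. (f | ~e | d) — f is true.
  5. (f | ~e) — f is true.
  6. (b | f | ~a) — b is true.
  7. (c | ~b) — c is true.
  8. (e | ~b | ~d) — ~d is true.
  9. (~f | ~c | b) — b is true.
  10. (a | ~e | ~d) — ~d is true.
  11. (b | a | ~g) — b is true.
  12. (~g | ~a | ~f) — ~g is true.
  13. (c | d | ~g) — ~g is true.
  14. (~c | g | ~d) — ~d is true.
  15. (c | a) — c is true.
  16. (e | ~b | d) — e is true.
  17. (~e | c | ~d) — c is true.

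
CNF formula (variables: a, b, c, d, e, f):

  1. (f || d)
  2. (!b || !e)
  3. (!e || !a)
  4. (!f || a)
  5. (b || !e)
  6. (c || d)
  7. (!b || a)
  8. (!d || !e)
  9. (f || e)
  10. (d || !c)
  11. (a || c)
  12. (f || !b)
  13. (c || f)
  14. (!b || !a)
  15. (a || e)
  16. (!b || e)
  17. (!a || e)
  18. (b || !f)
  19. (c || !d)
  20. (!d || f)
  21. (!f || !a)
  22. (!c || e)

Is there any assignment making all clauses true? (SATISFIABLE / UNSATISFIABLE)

UNSATISFIABLE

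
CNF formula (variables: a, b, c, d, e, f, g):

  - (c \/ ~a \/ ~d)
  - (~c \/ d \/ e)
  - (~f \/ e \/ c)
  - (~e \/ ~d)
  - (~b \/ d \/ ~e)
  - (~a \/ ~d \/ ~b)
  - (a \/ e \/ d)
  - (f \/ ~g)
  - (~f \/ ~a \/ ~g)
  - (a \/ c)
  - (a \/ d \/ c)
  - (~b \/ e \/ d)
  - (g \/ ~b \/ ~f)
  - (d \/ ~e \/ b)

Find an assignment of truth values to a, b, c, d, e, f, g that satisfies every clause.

a=F, b=F, c=T, d=T, e=F, f=F, g=F

Check each clause:
  1. (~a \/ ~d \/ c) — c is true.
  2. (e \/ d \/ ~c) — d is true.
  3. (e \/ c \/ ~f) — ~f is true.
  4. (~e \/ ~d) — ~e is true.
  5. (d \/ ~e \/ ~b) — ~e is true.
  6. (~a \/ ~b \/ ~d) — ~b is true.
  7. (a \/ d \/ e) — d is true.
  8. (f \/ ~g) — ~g is true.
  9. (~f \/ ~a \/ ~g) — ~g is true.
  10. (a \/ c) — c is true.
  11. (c \/ a \/ d) — c is true.
  12. (e \/ d \/ ~b) — d is true.
  13. (~f \/ g \/ ~b) — ~f is true.
  14. (~e \/ b \/ d) — ~e is true.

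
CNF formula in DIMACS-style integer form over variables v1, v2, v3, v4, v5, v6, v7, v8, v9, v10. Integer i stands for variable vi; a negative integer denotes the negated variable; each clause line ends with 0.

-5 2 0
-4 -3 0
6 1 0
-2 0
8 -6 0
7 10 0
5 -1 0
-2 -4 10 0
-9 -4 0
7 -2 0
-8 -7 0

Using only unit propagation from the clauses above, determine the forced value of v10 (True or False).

(NOT v2) is a unit clause: v2 = False.
From (NOT v5 OR v2) and v2 = False: v5 = False.
(v5 OR NOT v1) with v5 = False leaves only NOT v1, so v1 = False.
In (v6 OR v1), v1 is now false; v6 must hold, so v6 = True.
(v8 OR NOT v6): since v6 = True, the clause reduces to (v8). v8 = True.
(NOT v7 OR NOT v8) with v8 = True leaves only NOT v7, so v7 = False.
(v7 OR v10): since v7 = False, the clause reduces to (v10). v10 = True.

True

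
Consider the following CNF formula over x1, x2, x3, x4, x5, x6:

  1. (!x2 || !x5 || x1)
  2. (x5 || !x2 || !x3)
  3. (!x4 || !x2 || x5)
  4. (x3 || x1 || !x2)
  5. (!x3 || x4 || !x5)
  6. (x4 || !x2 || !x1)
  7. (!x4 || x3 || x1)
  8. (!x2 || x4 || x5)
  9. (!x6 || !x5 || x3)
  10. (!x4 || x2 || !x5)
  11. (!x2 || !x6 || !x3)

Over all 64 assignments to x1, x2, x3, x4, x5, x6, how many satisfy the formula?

Case analysis on x2 and x5:
  x2=T, x5=T: remaining (x1,x3,x4,x6) ∈ {(T,F,T,F); (T,T,T,F)} — 2.
  x2=T, x5=F: a clause becomes empty — 0.
  x2=F, x5=T: remaining (x1,x3,x4,x6) ∈ {(F,F,F,F); (T,F,F,F)} — 2.
  x2=F, x5=F: x6 free; 7 ways for (x1,x3,x4) × 2^1 = 14.
Total: 2 + 0 + 2 + 14 = 18.

18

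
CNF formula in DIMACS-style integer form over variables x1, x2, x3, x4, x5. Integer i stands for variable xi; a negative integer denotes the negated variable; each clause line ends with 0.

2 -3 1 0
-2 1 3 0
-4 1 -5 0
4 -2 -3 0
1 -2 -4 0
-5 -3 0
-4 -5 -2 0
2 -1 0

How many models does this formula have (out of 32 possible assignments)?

7

Satisfying assignments:
  x1=F x2=F x3=F x4=F x5=F
  x1=F x2=F x3=F x4=F x5=T
  x1=F x2=F x3=F x4=T x5=F
  x1=T x2=T x3=F x4=F x5=F
  x1=T x2=T x3=F x4=F x5=T
  x1=T x2=T x3=F x4=T x5=F
  x1=T x2=T x3=T x4=T x5=F
Count: 7.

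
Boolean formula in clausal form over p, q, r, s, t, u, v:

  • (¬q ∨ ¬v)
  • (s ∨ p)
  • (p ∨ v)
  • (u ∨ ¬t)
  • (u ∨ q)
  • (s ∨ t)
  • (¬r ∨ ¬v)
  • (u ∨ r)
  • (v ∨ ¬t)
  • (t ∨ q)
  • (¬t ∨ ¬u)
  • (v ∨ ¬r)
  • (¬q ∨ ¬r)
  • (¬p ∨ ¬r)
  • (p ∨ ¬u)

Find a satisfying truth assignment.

p=T, q=T, r=F, s=T, t=F, u=T, v=F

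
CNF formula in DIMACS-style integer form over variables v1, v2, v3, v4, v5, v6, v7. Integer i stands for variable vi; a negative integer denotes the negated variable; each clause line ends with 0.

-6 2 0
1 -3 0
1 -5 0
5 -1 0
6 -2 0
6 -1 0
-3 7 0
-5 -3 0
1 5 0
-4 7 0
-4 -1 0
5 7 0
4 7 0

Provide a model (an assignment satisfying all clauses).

v1=1, v2=1, v3=0, v4=0, v5=1, v6=1, v7=1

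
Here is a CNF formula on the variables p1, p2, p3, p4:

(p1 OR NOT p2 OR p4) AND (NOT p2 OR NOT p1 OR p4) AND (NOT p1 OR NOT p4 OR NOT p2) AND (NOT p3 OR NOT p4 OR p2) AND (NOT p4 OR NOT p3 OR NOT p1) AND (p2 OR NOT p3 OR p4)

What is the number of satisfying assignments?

6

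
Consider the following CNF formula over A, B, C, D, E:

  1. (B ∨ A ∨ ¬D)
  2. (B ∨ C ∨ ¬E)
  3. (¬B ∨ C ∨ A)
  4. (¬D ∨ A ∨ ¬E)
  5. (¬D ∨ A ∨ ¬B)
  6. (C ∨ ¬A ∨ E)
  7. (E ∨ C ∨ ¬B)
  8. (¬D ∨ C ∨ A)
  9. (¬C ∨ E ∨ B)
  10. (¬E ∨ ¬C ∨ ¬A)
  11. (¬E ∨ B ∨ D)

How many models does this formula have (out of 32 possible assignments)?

7

The models are:
  A=0 B=0 C=0 D=0 E=0
  A=0 B=1 C=1 D=0 E=0
  A=0 B=1 C=1 D=0 E=1
  A=1 B=1 C=0 D=0 E=1
  A=1 B=1 C=0 D=1 E=1
  A=1 B=1 C=1 D=0 E=0
  A=1 B=1 C=1 D=1 E=0
Count: 7.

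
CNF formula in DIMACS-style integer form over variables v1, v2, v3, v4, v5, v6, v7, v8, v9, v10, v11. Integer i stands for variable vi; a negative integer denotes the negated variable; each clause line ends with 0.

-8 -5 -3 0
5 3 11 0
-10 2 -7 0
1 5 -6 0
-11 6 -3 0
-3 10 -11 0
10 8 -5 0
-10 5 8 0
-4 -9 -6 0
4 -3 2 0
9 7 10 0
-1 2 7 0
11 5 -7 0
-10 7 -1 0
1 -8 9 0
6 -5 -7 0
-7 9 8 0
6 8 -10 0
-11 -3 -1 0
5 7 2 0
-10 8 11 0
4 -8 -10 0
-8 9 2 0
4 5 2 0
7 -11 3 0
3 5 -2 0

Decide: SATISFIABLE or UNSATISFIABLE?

SATISFIABLE

Try v1 = True.
Branch on v2: take v2 = False.
  then v7 is forced to True.
  then v10 is forced to False.
The remaining clauses are satisfied by v3 = False, v4 = True, v5 = False, v6 = False, v8 = True, v9 = True, v11 = True.
So v1=True, v2=False, v3=False, v4=True, v5=False, v6=False, v7=True, v8=True, v9=True, v10=False, v11=True is a satisfying assignment.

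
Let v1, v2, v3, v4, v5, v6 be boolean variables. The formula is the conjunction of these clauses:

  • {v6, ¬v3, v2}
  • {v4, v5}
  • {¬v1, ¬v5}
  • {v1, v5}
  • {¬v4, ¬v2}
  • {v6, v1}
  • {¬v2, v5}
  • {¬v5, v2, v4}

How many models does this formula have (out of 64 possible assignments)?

7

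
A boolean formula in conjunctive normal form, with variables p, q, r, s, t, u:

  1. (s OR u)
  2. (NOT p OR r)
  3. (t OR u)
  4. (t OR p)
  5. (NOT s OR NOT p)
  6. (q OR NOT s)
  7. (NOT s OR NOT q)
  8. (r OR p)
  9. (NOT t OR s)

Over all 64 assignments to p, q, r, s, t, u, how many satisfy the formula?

2

The models are:
  p=T q=F r=T s=F t=F u=T
  p=T q=T r=T s=F t=F u=T
That's 2 in total.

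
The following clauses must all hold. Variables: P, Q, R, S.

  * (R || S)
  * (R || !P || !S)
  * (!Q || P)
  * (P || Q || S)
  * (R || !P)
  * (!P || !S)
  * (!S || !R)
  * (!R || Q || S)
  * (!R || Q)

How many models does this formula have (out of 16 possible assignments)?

2

The models are:
  P=F Q=F R=F S=T
  P=T Q=T R=T S=F
That's 2 in total.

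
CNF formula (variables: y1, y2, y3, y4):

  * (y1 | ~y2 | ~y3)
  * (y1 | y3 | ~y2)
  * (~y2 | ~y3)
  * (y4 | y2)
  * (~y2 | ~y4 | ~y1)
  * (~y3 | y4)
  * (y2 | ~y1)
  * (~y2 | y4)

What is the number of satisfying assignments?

Satisfying assignments:
  y1=0 y2=0 y3=0 y4=1
  y1=0 y2=0 y3=1 y4=1
That's 2 in total.

2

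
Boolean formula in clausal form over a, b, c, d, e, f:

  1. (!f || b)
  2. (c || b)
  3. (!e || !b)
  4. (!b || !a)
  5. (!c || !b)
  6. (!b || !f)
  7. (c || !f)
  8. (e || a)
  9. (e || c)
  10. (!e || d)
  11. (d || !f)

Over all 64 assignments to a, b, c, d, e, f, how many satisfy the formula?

4

Satisfying assignments:
  a=0 b=0 c=1 d=1 e=1 f=0
  a=1 b=0 c=1 d=0 e=0 f=0
  a=1 b=0 c=1 d=1 e=0 f=0
  a=1 b=0 c=1 d=1 e=1 f=0
Count: 4.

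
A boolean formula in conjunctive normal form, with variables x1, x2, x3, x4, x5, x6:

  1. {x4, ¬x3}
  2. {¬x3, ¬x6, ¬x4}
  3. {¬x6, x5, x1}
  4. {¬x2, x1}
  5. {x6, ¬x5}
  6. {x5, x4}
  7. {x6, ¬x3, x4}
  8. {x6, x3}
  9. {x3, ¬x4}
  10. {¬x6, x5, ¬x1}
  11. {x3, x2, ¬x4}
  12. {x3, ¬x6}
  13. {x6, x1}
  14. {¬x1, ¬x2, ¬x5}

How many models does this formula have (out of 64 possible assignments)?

2

The models are:
  x1=T x2=F x3=T x4=T x5=F x6=F
  x1=T x2=T x3=T x4=T x5=F x6=F
Count: 2.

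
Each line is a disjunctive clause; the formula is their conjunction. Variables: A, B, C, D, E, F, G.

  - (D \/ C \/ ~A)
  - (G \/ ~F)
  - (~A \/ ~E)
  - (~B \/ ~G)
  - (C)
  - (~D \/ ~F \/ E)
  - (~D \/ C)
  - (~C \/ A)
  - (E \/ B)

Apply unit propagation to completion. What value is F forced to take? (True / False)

Unit clause (C) sets C = True.
In (~C \/ A), ~C is now false; A must hold, so A = True.
(~A \/ ~E) with A = True leaves only ~E, so E = False.
In (E \/ B), E is now false; B must hold, so B = True.
(~B \/ ~G): since B = True, the clause reduces to (~G). G = False.
(~F \/ G): since G = False, the clause reduces to (~F). F = False.

False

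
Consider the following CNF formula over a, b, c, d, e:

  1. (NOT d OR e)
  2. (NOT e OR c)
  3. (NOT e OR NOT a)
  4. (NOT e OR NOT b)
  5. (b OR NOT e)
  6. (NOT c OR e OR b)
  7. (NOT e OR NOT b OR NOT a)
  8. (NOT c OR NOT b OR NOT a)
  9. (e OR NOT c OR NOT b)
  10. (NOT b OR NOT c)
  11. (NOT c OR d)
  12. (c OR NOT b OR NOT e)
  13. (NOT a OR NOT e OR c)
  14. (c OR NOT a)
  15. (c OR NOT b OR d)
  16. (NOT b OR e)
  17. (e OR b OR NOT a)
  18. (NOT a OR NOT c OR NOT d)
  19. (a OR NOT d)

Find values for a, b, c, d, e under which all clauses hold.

a = False, b = False, c = False, d = False, e = False

Branch on a: take a = False.
  then d is forced to False.
  then c is forced to False.
  then e is forced to False.
  then b is forced to False.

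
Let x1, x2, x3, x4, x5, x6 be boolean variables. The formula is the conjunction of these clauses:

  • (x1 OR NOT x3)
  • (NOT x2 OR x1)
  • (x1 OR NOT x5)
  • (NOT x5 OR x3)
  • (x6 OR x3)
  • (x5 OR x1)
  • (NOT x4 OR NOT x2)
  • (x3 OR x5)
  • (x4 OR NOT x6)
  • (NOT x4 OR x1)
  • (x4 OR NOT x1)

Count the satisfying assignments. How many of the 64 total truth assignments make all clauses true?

The models are:
  x1=T x2=F x3=T x4=T x5=F x6=F
  x1=T x2=F x3=T x4=T x5=F x6=T
  x1=T x2=F x3=T x4=T x5=T x6=F
  x1=T x2=F x3=T x4=T x5=T x6=T
That's 4 in total.

4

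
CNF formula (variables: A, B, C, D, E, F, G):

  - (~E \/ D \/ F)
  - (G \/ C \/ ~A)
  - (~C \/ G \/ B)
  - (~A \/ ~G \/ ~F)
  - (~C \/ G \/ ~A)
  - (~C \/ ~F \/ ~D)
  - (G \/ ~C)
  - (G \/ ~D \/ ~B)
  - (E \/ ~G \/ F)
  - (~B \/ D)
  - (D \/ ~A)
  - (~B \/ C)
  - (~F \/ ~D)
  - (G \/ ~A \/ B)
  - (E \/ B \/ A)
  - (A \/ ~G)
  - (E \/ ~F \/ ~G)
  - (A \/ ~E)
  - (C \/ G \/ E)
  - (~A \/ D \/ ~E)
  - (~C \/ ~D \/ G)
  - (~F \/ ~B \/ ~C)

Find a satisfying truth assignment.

Try A = True.
  then D is forced to True.
  then F is forced to False.
Set B = True and propagate.
  then G is forced to True.
  then E is forced to True.
  then C is forced to True.
Every clause has at least one true literal under this assignment.

A=True, B=True, C=True, D=True, E=True, F=False, G=True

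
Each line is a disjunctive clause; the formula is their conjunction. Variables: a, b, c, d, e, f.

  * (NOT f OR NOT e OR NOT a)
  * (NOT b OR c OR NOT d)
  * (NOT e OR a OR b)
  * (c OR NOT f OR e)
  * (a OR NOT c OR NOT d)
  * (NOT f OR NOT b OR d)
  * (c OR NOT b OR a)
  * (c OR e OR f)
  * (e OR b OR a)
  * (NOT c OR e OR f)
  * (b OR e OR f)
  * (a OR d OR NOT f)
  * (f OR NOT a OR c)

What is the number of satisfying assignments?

Case analysis on f and a:
  f=T, a=T: remaining (b,c,d,e) ∈ {(F,T,F,F); (F,T,T,F); (T,T,T,F)} — 3.
  f=T, a=F: a clause becomes empty — 0.
  f=F, a=T: remaining (b,c,d,e) ∈ {(F,T,F,T); (F,T,T,T); (T,T,F,T); (T,T,T,T)} — 4.
  f=F, a=F: remaining (b,c,d,e) ∈ {(T,T,F,T)} — 1.
Total: 3 + 0 + 4 + 1 = 8.

8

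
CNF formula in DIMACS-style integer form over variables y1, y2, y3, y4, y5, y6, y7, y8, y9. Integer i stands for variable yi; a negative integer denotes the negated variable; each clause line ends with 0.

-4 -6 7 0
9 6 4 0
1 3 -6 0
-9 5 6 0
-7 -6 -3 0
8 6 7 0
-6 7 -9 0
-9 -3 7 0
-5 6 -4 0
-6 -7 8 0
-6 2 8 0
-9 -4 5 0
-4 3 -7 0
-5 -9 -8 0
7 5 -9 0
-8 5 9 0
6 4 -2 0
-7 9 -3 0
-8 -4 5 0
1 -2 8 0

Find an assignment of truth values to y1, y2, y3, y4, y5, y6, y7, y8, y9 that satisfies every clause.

y1=T, y2=T, y3=T, y4=F, y5=T, y6=T, y7=F, y8=T, y9=F

Pure literal: y1 appears only positively; assign y1 = True.
Set y2 = True and propagate.
For the remaining variables, y3 = True, y4 = False, y5 = True, y6 = True, y7 = False, y8 = True, y9 = False works.
Every clause has at least one true literal under this assignment.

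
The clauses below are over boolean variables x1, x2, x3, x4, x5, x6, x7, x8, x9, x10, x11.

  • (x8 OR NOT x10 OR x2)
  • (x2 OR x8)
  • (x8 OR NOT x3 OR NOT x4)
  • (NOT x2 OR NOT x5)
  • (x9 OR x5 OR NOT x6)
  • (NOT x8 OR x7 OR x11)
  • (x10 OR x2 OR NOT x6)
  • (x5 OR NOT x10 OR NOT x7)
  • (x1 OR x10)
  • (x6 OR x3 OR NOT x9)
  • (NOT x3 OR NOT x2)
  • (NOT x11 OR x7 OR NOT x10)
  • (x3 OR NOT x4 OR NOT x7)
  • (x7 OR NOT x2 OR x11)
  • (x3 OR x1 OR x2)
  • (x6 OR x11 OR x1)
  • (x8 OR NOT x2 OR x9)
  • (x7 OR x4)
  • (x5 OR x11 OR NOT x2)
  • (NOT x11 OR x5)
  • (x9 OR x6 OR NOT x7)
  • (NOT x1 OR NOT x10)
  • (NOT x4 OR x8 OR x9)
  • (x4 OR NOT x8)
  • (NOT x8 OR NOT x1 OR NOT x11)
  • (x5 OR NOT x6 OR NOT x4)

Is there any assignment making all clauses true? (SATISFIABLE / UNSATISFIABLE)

SATISFIABLE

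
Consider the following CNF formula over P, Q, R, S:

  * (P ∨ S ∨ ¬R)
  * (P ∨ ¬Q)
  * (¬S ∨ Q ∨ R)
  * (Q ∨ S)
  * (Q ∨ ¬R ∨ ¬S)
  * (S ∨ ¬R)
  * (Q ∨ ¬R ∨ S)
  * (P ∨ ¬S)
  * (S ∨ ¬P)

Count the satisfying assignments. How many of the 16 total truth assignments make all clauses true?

2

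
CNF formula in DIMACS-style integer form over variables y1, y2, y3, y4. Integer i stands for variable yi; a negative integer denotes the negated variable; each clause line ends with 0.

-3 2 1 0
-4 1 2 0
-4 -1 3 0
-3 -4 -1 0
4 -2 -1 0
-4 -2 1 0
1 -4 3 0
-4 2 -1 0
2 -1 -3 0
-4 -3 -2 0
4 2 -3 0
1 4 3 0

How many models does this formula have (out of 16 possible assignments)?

2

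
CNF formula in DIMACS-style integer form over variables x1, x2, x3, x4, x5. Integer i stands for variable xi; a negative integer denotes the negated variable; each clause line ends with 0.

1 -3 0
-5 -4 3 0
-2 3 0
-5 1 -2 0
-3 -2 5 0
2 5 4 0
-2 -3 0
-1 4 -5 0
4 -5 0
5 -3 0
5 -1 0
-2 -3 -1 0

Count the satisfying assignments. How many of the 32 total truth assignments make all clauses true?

2

The models are:
  x1=0 x2=0 x3=0 x4=1 x5=0
  x1=1 x2=0 x3=1 x4=1 x5=1
Count: 2.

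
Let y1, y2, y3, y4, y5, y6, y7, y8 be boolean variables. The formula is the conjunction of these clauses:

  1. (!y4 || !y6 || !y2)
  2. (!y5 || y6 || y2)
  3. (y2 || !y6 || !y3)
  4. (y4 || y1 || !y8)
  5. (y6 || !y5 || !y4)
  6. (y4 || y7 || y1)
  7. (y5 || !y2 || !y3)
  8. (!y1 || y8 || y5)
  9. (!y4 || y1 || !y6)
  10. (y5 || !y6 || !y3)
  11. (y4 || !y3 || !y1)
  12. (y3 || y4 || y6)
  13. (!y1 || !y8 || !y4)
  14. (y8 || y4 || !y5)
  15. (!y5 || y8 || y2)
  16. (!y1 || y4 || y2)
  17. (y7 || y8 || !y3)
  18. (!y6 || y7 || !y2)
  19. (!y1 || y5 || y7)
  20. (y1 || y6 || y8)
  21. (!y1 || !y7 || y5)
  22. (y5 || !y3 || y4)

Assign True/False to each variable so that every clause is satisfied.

y1 = F  y2 = T  y3 = F  y4 = F  y5 = F  y6 = T  y7 = T  y8 = F

Check each clause:
  1. (!y4 || !y2 || !y6) — !y4 is true.
  2. (!y5 || y6 || y2) — y2 is true.
  3. (y2 || !y6 || !y3) — y2 is true.
  4. (y1 || !y8 || y4) — !y8 is true.
  5. (!y4 || !y5 || y6) — !y5 is true.
  6. (y1 || y7 || y4) — y7 is true.
  7. (y5 || !y2 || !y3) — !y3 is true.
  8. (!y1 || y8 || y5) — !y1 is true.
  9. (!y4 || !y6 || y1) — !y4 is true.
  10. (!y3 || !y6 || y5) — !y3 is true.
  11. (!y3 || y4 || !y1) — !y3 is true.
  12. (y6 || y3 || y4) — y6 is true.
  13. (!y8 || !y1 || !y4) — !y8 is true.
  14. (y8 || y4 || !y5) — !y5 is true.
  15. (y8 || y2 || !y5) — y2 is true.
  16. (y4 || !y1 || y2) — y2 is true.
  17. (y8 || y7 || !y3) — !y3 is true.
  18. (!y2 || !y6 || y7) — y7 is true.
  19. (!y1 || y5 || y7) — !y1 is true.
  20. (y8 || y6 || y1) — y6 is true.
  21. (!y7 || !y1 || y5) — !y1 is true.
  22. (!y3 || y4 || y5) — !y3 is true.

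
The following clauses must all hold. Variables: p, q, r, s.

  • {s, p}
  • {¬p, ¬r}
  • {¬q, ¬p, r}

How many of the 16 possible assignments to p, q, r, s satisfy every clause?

6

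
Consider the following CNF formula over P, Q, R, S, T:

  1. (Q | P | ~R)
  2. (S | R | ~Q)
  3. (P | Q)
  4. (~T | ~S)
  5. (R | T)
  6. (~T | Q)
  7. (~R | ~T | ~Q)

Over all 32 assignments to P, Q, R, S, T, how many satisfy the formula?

The models are:
  P=F Q=T R=T S=F T=F
  P=F Q=T R=T S=T T=F
  P=T Q=F R=T S=F T=F
  P=T Q=F R=T S=T T=F
  P=T Q=T R=T S=F T=F
  P=T Q=T R=T S=T T=F
That's 6 in total.

6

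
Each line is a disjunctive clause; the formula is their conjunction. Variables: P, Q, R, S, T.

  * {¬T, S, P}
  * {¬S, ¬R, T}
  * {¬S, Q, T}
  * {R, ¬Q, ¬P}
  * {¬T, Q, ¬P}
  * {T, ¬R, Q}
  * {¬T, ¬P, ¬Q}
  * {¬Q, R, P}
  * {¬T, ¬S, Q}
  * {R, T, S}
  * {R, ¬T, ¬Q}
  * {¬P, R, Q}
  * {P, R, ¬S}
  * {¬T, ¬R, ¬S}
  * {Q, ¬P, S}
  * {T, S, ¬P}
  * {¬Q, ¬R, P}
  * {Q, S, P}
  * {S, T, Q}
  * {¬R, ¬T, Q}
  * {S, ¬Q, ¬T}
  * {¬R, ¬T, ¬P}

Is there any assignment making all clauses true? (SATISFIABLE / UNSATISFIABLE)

Q = True:
  R = True:
    propagation gives P=True, T=False, S=False; an empty clause results — contradiction.
  R = False:
    propagation gives P=False; an empty clause results — contradiction.
Q = False:
  T = True:
    propagation gives P=False, S=True; an empty clause results — contradiction.
  T = False:
    propagation gives S=False; an empty clause results — contradiction.
Every branch closes, so no satisfying assignment exists.

UNSATISFIABLE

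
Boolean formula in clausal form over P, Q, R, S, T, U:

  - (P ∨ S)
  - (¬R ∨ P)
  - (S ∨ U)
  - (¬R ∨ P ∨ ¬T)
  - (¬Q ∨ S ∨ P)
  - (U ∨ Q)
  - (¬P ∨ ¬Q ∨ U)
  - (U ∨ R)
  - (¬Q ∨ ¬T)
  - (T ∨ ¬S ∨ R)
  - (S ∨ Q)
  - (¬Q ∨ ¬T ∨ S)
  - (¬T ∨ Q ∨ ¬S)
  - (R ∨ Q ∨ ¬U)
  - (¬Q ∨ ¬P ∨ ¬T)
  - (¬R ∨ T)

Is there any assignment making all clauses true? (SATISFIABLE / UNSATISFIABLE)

SATISFIABLE

Try P = True.
Try Q = True.
  then U is forced to True.
  then T is forced to False.
  then R is forced to False.
  then S is forced to False.
So P=True  Q=True  R=False  S=False  T=False  U=True is a satisfying assignment.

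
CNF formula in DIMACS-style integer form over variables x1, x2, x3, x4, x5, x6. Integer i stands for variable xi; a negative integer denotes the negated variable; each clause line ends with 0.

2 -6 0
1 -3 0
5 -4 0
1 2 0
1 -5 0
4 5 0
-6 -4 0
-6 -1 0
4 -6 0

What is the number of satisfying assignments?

8

The models are:
  x1=T x2=F x3=F x4=F x5=T x6=F
  x1=T x2=F x3=F x4=T x5=T x6=F
  x1=T x2=F x3=T x4=F x5=T x6=F
  x1=T x2=F x3=T x4=T x5=T x6=F
  x1=T x2=T x3=F x4=F x5=T x6=F
  x1=T x2=T x3=F x4=T x5=T x6=F
  x1=T x2=T x3=T x4=F x5=T x6=F
  x1=T x2=T x3=T x4=T x5=T x6=F
Count: 8.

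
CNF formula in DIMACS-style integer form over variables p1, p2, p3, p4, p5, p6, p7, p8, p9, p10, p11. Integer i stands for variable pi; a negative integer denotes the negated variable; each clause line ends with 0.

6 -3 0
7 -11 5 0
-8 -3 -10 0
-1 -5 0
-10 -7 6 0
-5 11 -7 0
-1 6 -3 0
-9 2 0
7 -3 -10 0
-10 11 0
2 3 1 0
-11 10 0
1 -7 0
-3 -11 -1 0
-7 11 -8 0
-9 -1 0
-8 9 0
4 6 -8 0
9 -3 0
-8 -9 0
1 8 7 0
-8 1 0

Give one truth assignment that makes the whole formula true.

p1=T, p2=T, p3=F, p4=F, p5=F, p6=F, p7=F, p8=F, p9=F, p10=F, p11=F

Pure literal: p2 appears only positively; assign p2 = True.
Branch on p1: take p1 = True.
  then p5 is forced to False.
  then p9 is forced to False.
  then p8 is forced to False.
  then p3 is forced to False.
Branch on p6: take p6 = False.
Try p7 = False.
  then p11 is forced to False.
  then p10 is forced to False.
p4 is now unconstrained; take p4 = False.
Every clause has at least one true literal under this assignment.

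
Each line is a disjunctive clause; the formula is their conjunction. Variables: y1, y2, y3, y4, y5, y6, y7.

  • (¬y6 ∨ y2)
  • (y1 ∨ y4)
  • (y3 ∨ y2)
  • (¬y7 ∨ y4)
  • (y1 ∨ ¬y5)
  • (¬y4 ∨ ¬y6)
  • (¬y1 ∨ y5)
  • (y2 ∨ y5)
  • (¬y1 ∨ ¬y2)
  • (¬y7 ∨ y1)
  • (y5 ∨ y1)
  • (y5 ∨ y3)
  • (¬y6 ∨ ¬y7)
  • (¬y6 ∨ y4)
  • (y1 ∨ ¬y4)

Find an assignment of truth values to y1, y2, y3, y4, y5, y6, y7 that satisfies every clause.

Pure literal: y3 appears only positively; assign y3 = True.
Pure literal: y6 appears only negated; assign y6 = False.
Try y1 = True.
  then y5 is forced to True.
  then y2 is forced to False.
Set y4 = True and propagate.
y7 is now unconstrained; take y7 = False.

y1=True, y2=False, y3=True, y4=True, y5=True, y6=False, y7=False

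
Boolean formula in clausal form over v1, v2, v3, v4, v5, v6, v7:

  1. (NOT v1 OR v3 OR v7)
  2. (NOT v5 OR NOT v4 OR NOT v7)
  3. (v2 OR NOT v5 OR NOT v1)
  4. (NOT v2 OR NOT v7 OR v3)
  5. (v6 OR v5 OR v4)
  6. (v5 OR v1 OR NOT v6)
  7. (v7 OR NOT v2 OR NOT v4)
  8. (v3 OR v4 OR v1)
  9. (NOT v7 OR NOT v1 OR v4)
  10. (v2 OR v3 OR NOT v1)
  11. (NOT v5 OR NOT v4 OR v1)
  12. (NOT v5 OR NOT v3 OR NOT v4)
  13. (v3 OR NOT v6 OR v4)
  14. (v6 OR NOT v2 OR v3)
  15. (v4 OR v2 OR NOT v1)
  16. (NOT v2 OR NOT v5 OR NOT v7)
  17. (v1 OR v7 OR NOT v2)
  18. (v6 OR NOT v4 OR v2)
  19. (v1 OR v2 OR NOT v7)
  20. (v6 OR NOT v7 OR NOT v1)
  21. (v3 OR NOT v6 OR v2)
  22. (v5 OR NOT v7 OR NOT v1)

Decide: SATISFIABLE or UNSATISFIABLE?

SATISFIABLE

Branch on v1: take v1 = True.
Try v2 = True.
The remaining clauses are satisfied by v3 = True, v4 = False, v5 = False, v6 = True, v7 = False.
So v1=T, v2=T, v3=T, v4=F, v5=F, v6=T, v7=F is a satisfying assignment.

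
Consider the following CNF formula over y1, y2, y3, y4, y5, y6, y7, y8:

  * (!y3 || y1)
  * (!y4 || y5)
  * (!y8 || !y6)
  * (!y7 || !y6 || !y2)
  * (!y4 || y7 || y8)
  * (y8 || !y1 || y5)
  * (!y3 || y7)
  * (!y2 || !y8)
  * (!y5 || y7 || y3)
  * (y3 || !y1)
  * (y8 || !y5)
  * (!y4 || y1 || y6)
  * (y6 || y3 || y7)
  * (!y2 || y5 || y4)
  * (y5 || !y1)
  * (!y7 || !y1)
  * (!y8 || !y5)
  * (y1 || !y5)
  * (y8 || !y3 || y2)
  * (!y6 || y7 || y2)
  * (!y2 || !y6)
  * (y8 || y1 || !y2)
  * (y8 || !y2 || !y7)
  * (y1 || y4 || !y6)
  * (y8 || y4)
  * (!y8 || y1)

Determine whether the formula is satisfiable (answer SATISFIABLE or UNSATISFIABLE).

y8 = True:
  propagation gives y6=False, y2=False, y5=False, y4=False; an empty clause results — contradiction.
y8 = False:
  propagation gives y5=False, y4=False; an empty clause results — contradiction.
Every branch closes, so no satisfying assignment exists.

UNSATISFIABLE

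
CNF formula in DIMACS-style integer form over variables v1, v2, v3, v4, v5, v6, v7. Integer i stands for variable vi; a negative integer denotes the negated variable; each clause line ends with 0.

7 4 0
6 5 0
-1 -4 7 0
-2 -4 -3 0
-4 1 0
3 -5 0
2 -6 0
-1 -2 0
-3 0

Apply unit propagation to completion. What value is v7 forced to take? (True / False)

True

(~v3) is a unit clause: v3 = False.
(~v5 | v3): since v3 = False, the clause reduces to (~v5). v5 = False.
(v6 | v5): since v5 = False, the clause reduces to (v6). v6 = True.
In (~v6 | v2), ~v6 is now false; v2 must hold, so v2 = True.
In (~v2 | ~v1), ~v2 is now false; ~v1 must hold, so v1 = False.
From (v1 | ~v4) and v1 = False: v4 = False.
In (v7 | v4), v4 is now false; v7 must hold, so v7 = True.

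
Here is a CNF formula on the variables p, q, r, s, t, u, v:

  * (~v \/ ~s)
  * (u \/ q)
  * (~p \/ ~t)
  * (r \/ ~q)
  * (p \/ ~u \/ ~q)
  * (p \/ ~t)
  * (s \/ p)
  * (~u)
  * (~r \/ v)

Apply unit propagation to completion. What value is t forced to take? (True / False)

False

(~u) stands alone — u = False.
In (u \/ q), u is now false; q must hold, so q = True.
(~q \/ r) with q = True leaves only r, so r = True.
(v \/ ~r) with r = True leaves only v, so v = True.
In (~v \/ ~s), ~v is now false; ~s must hold, so s = False.
From (p \/ s) and s = False: p = True.
In (~t \/ ~p), ~p is now false; ~t must hold, so t = False.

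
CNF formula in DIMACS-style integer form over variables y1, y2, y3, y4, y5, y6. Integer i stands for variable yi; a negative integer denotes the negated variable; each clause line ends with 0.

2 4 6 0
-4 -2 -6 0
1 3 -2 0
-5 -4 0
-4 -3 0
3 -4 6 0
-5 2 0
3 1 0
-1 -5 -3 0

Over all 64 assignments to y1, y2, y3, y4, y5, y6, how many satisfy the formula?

14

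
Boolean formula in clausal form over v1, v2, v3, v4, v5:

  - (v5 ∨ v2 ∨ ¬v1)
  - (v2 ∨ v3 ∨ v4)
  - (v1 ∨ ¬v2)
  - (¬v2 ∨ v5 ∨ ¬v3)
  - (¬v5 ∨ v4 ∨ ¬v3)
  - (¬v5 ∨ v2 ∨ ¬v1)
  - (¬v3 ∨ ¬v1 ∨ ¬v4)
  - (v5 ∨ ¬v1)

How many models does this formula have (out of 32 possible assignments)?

7

Satisfying assignments:
  v1=0 v2=0 v3=0 v4=1 v5=0
  v1=0 v2=0 v3=0 v4=1 v5=1
  v1=0 v2=0 v3=1 v4=0 v5=0
  v1=0 v2=0 v3=1 v4=1 v5=0
  v1=0 v2=0 v3=1 v4=1 v5=1
  v1=1 v2=1 v3=0 v4=0 v5=1
  v1=1 v2=1 v3=0 v4=1 v5=1
Count: 7.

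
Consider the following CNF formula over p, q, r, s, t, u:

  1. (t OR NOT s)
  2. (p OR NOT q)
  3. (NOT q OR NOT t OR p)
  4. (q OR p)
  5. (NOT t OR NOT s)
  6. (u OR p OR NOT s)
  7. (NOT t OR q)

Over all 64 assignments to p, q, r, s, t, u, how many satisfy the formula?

Split on p, then q.
  p=1, q=1: forces s=0; r, t, u free → 2^3 = 8.
  p=1, q=0: remaining (r,s,t,u) ∈ {(0,0,0,0); (0,0,0,1); (1,0,0,0); (1,0,0,1)} — 4.
  p=0, q=1: a clause becomes empty — 0.
  p=0, q=0: a clause becomes empty — 0.
Total: 8 + 4 + 0 + 0 = 12.

12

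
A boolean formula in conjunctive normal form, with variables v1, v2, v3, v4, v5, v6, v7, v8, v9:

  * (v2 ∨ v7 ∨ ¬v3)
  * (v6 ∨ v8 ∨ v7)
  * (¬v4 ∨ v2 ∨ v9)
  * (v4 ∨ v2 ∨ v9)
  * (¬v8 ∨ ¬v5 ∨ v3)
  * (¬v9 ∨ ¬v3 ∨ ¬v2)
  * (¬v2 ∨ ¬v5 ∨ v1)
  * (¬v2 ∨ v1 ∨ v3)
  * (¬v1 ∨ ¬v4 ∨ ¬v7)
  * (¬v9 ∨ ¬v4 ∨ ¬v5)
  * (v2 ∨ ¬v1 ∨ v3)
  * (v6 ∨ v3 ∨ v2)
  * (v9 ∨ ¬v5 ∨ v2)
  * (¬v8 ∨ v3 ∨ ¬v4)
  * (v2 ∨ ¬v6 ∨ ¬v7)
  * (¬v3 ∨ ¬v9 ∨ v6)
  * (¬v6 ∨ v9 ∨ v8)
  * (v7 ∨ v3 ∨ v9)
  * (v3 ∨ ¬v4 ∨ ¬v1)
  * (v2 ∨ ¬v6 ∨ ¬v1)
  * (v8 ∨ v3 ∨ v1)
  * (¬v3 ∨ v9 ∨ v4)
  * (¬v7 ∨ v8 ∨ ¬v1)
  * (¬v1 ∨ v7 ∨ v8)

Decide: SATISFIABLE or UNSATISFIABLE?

SATISFIABLE

v5 occurs only negated in the remaining clauses — set v5 = False.
Try v1 = False.
Branch on v2: take v2 = True.
  then v3 is forced to True.
  then v9 is forced to False.
  then v4 is forced to True.
For the remaining variables, v6 = True, v7 = False, v8 = True works.
So v1 = 0, v2 = 1, v3 = 1, v4 = 1, v5 = 0, v6 = 1, v7 = 0, v8 = 1, v9 = 0 is a satisfying assignment.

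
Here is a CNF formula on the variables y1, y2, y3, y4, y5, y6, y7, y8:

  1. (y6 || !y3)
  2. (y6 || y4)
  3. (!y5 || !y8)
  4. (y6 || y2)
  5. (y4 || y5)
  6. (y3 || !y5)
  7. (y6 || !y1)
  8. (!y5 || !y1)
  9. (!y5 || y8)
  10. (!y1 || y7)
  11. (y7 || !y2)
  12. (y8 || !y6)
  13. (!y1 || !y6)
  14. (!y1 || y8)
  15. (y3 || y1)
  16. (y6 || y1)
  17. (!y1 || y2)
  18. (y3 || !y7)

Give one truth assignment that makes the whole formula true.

y1 = 0, y2 = 1, y3 = 1, y4 = 1, y5 = 0, y6 = 1, y7 = 1, y8 = 1

y4 occurs only positively in the remaining clauses — set y4 = True.
Branch on y1: take y1 = False.
  then y3 is forced to True.
  then y6 is forced to True.
  then y8 is forced to True.
  then y5 is forced to False.
Try y2 = True.
  then y7 is forced to True.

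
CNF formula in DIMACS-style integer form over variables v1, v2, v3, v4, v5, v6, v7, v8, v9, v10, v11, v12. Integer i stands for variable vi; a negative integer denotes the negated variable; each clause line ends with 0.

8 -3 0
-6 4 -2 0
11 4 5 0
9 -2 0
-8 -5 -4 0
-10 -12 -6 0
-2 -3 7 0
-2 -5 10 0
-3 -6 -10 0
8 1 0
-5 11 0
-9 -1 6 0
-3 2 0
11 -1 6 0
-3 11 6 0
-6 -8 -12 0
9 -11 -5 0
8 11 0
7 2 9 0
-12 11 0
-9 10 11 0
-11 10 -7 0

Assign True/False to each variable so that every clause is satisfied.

v1=F, v2=F, v3=F, v4=T, v5=F, v6=T, v7=F, v8=T, v9=T, v10=F, v11=T, v12=F

Check each clause:
  1. (~v3 \/ v8) — v8 is true.
  2. (~v2 \/ v4 \/ ~v6) — v4 is true.
  3. (v5 \/ v4 \/ v11) — v11 is true.
  4. (~v2 \/ v9) — v9 is true.
  5. (~v4 \/ ~v5 \/ ~v8) — ~v5 is true.
  6. (~v12 \/ ~v10 \/ ~v6) — ~v12 is true.
  7. (~v3 \/ ~v2 \/ v7) — ~v3 is true.
  8. (v10 \/ ~v5 \/ ~v2) — ~v5 is true.
  9. (~v6 \/ ~v10 \/ ~v3) — ~v3 is true.
  10. (v8 \/ v1) — v8 is true.
  11. (~v5 \/ v11) — v11 is true.
  12. (~v1 \/ v6 \/ ~v9) — ~v1 is true.
  13. (v2 \/ ~v3) — ~v3 is true.
  14. (v6 \/ v11 \/ ~v1) — v11 is true.
  15. (v6 \/ v11 \/ ~v3) — v11 is true.
  16. (~v6 \/ ~v8 \/ ~v12) — ~v12 is true.
  17. (~v11 \/ ~v5 \/ v9) — v9 is true.
  18. (v11 \/ v8) — v8 is true.
  19. (v7 \/ v9 \/ v2) — v9 is true.
  20. (~v12 \/ v11) — v11 is true.
  21. (~v9 \/ v10 \/ v11) — v11 is true.
  22. (v10 \/ ~v11 \/ ~v7) — ~v7 is true.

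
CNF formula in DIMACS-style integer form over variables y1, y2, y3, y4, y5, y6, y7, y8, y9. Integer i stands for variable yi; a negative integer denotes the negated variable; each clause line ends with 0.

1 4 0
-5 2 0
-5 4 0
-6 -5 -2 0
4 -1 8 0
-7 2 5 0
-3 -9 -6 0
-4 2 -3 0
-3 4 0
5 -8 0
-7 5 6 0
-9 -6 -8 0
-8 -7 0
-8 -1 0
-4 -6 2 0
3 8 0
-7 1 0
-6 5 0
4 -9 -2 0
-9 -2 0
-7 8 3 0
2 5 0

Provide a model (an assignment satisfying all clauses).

y1=T  y2=T  y3=T  y4=T  y5=T  y6=F  y7=T  y8=F  y9=F

Check each clause:
  1. (y1 \/ y4) — y1 is true.
  2. (~y5 \/ y2) — y2 is true.
  3. (y4 \/ ~y5) — y4 is true.
  4. (~y2 \/ ~y5 \/ ~y6) — ~y6 is true.
  5. (~y1 \/ y4 \/ y8) — y4 is true.
  6. (y2 \/ ~y7 \/ y5) — y2 is true.
  7. (~y9 \/ ~y6 \/ ~y3) — ~y6 is true.
  8. (~y3 \/ y2 \/ ~y4) — y2 is true.
  9. (~y3 \/ y4) — y4 is true.
  10. (~y8 \/ y5) — ~y8 is true.
  11. (y5 \/ ~y7 \/ y6) — y5 is true.
  12. (~y6 \/ ~y9 \/ ~y8) — ~y8 is true.
  13. (~y8 \/ ~y7) — ~y8 is true.
  14. (~y8 \/ ~y1) — ~y8 is true.
  15. (~y6 \/ ~y4 \/ y2) — y2 is true.
  16. (y3 \/ y8) — y3 is true.
  17. (y1 \/ ~y7) — y1 is true.
  18. (~y6 \/ y5) — ~y6 is true.
  19. (y4 \/ ~y9 \/ ~y2) — y4 is true.
  20. (~y9 \/ ~y2) — ~y9 is true.
  21. (y3 \/ y8 \/ ~y7) — y3 is true.
  22. (y5 \/ y2) — y2 is true.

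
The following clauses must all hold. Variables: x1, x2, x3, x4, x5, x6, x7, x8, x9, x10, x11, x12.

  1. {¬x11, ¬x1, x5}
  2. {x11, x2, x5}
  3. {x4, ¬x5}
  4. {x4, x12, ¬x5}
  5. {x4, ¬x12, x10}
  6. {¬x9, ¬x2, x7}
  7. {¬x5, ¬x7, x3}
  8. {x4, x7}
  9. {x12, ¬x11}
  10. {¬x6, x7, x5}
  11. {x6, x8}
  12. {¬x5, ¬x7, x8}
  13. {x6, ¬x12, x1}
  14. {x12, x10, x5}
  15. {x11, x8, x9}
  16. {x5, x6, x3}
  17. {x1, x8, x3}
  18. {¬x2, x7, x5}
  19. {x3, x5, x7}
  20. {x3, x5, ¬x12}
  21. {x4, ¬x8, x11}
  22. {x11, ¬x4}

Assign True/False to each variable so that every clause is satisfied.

x1=True, x2=False, x3=False, x4=True, x5=True, x6=True, x7=False, x8=True, x9=True, x10=True, x11=True, x12=True

Check each clause:
  1. {x5, ¬x11, ¬x1} — x5 is true.
  2. {x2, x11, x5} — x11 is true.
  3. {x4, ¬x5} — x4 is true.
  4. {x4, ¬x5, x12} — x12 is true.
  5. {¬x12, x4, x10} — x10 is true.
  6. {x7, ¬x2, ¬x9} — ¬x2 is true.
  7. {x3, ¬x5, ¬x7} — ¬x7 is true.
  8. {x7, x4} — x4 is true.
  9. {x12, ¬x11} — x12 is true.
  10. {x7, ¬x6, x5} — x5 is true.
  11. {x8, x6} — x8 is true.
  12. {¬x5, ¬x7, x8} — x8 is true.
  13. {¬x12, x6, x1} — x1 is true.
  14. {x10, x5, x12} — x10 is true.
  15. {x9, x8, x11} — x8 is true.
  16. {x6, x3, x5} — x5 is true.
  17. {x3, x1, x8} — x8 is true.
  18. {x5, x7, ¬x2} — x5 is true.
  19. {x7, x5, x3} — x5 is true.
  20. {x5, ¬x12, x3} — x5 is true.
  21. {¬x8, x11, x4} — x11 is true.
  22. {¬x4, x11} — x11 is true.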